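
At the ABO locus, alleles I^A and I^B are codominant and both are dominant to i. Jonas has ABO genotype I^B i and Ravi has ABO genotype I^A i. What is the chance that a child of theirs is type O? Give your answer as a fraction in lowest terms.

ABO cross I^B i × I^A i → offspring phenotypes: 1/4 O, 1/4 A, 1/4 B, 1/4 AB.
So P(type O) = 1/4.

1/4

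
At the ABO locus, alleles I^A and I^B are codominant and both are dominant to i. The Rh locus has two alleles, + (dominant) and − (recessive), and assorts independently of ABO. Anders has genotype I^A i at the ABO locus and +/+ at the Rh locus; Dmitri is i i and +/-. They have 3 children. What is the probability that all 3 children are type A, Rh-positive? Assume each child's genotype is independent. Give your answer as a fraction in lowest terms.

ABO cross I^A i × i i → 1/2 O, 1/2 A.
Rh cross +/+ × +/- → 1 Rh+; so P(type A, Rh-positive) = 1/2 × 1 = 1/2 per child.
All 3 independent: (1/2)^3 = 1/8.

1/8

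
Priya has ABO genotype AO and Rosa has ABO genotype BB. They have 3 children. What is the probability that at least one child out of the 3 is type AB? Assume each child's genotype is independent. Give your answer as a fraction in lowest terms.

ABO cross AO × BB → 1/2 B, 1/2 AB.
So P(type AB) = 1/2 per child.
P(none) = (1/2)^3 = 1/8; P(at least one) = 1 − 1/8 = 7/8.

7/8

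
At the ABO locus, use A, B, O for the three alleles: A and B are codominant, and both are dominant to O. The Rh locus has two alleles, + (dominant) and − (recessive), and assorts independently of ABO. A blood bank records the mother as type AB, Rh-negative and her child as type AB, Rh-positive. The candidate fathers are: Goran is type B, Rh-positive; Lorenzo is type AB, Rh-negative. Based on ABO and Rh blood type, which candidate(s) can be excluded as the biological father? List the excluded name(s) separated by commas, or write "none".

Lorenzo

A candidate is excluded only if no genotype consistent with his phenotype could produce a type AB, Rh-positive child with a type AB, Rh-negative mother.
Lorenzo (type AB, Rh-): no genotype consistent with that phenotype can produce a type-AB Rh+ child with a type-AB mother.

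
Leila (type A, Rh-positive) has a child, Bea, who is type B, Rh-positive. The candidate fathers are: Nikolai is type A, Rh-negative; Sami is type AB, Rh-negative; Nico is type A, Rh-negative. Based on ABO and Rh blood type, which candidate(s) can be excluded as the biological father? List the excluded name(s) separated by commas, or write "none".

A candidate is excluded only if no genotype consistent with his phenotype could produce a type B, Rh-positive child with a type A, Rh-positive mother.
Nikolai (type A, Rh-): no genotype consistent with that phenotype can produce a type-B Rh+ child with a type-A mother.
Nico (type A, Rh-): no genotype consistent with that phenotype can produce a type-B Rh+ child with a type-A mother.

Nikolai, Nico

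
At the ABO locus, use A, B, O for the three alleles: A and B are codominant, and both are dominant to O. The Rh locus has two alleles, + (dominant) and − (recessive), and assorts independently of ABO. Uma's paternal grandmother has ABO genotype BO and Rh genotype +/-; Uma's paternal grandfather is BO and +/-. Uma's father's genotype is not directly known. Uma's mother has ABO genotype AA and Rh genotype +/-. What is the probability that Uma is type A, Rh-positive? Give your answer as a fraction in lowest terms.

3/8

Uma's father's ABO genotype from BO × BO: 1/4 BB, 1/2 BO, 1/4 OO.
Crossing each possibility with the mother AA and summing P(type A): 1/4·0 + 1/2·1/2 + 1/4·1 = 1/2.
Similarly for Rh via the father's Rh distribution: P(Rh+) = 3/4.
Independent loci: 1/2 × 3/4 = 3/8.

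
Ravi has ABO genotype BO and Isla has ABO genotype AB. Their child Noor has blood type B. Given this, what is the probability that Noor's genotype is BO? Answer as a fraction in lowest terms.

Cross BO × AB → 1/4 AB, 1/4 AO, 1/4 BB, 1/4 BO.
Type-B genotypes among offspring: BB (1/4), BO (1/4); total 1/2.
P(BO | type B) = (1/4) / (1/2) = 1/2.

1/2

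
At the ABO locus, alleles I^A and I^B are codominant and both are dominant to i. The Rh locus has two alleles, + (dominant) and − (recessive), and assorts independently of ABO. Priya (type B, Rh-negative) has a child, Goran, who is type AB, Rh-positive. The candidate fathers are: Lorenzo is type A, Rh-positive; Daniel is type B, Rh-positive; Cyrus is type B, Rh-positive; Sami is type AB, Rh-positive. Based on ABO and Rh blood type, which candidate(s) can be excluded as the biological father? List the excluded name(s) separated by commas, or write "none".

Daniel, Cyrus

A candidate is excluded only if no genotype consistent with his phenotype could produce a type AB, Rh-positive child with a type B, Rh-negative mother.
Daniel (type B, Rh+): no genotype consistent with that phenotype can produce a type-AB Rh+ child with a type-B mother.
Cyrus (type B, Rh+): no genotype consistent with that phenotype can produce a type-AB Rh+ child with a type-B mother.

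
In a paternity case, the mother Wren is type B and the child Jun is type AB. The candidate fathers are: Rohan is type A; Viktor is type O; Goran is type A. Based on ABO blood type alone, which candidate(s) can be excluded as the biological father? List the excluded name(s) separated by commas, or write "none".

A candidate is excluded only if no genotype consistent with his phenotype could produce a type AB child with a type B mother.
Viktor (type O): no genotype consistent with that phenotype can produce a type-AB child with a type-B mother.

Viktor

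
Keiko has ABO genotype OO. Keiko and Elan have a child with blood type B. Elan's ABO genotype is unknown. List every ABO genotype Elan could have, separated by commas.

AB, BB, BO

For each candidate genotype of Elan, check whether crossing it with OO can produce every observed child phenotype.
  AA → possible child types {A} ✗
  AB → possible child types {A, B} ✓
  AO → possible child types {O, A} ✗
  BB → possible child types {B} ✓
  BO → possible child types {O, B} ✓
  OO → possible child types {O} ✗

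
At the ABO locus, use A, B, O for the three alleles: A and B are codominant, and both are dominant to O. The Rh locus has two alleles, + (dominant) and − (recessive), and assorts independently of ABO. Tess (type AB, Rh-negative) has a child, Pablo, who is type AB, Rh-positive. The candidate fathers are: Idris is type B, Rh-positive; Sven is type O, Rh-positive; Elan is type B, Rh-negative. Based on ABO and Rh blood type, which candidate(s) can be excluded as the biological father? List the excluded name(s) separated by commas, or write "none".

Sven, Elan

A candidate is excluded only if no genotype consistent with his phenotype could produce a type AB, Rh-positive child with a type AB, Rh-negative mother.
Sven (type O, Rh+): no genotype consistent with that phenotype can produce a type-AB Rh+ child with a type-AB mother.
Elan (type B, Rh-): no genotype consistent with that phenotype can produce a type-AB Rh+ child with a type-AB mother.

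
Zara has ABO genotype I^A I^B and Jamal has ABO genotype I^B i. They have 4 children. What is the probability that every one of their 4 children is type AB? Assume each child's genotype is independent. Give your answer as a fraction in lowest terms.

1/256

ABO cross I^A I^B × I^B i → 1/4 A, 1/2 B, 1/4 AB.
So P(type AB) = 1/4 per child.
All 4 independent: (1/4)^4 = 1/256.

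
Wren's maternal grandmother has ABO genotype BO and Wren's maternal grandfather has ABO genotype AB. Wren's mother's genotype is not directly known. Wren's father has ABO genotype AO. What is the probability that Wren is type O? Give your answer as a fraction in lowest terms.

Wren's mother's ABO genotype from BO × AB: 1/4 AB, 1/4 AO, 1/4 BB, 1/4 BO.
Crossing each possibility with the father AO and summing P(type O): 1/4·0 + 1/4·1/4 + 1/4·0 + 1/4·1/4 = 1/8.

1/8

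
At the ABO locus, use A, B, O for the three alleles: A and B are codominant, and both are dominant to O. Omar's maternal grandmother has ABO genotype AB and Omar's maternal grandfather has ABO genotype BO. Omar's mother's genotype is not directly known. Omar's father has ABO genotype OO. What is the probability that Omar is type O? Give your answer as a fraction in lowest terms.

1/4

Omar's mother's ABO genotype from AB × BO: 1/4 AB, 1/4 AO, 1/4 BB, 1/4 BO.
Crossing each possibility with the father OO and summing P(type O): 1/4·0 + 1/4·1/2 + 1/4·0 + 1/4·1/2 = 1/4.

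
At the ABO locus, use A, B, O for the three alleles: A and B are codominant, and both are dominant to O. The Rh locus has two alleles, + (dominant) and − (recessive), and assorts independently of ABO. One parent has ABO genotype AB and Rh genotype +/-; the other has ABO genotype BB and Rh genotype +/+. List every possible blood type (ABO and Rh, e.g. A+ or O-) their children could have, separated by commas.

Gametes from AB × BB give offspring ABO genotypes AB, BB, i.e. phenotypes B, AB.
Rh cross +/- × +/+ → phenotypes Rh+.
Combining independently: B+, AB+.

B+, AB+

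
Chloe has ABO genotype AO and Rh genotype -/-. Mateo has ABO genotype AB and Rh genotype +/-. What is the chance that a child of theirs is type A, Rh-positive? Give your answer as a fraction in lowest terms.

1/4

ABO cross AO × AB → offspring phenotypes: 1/2 A, 1/4 B, 1/4 AB.
Rh cross -/- × +/- → 1/2 Rh+, 1/2 Rh-.
Independent loci: P(type A, Rh-positive) = 1/2 × 1/2 = 1/4.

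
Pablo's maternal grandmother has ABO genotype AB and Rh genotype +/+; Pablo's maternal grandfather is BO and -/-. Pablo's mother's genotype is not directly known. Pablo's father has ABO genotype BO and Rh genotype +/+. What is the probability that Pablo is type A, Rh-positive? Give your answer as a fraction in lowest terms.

Pablo's mother's ABO genotype from AB × BO: 1/4 AB, 1/4 AO, 1/4 BB, 1/4 BO.
Crossing each possibility with the father BO and summing P(type A): 1/4·1/4 + 1/4·1/4 + 1/4·0 + 1/4·0 = 1/8.
Similarly for Rh via the mother's Rh distribution: P(Rh+) = 1.
Independent loci: 1/8 × 1 = 1/8.

1/8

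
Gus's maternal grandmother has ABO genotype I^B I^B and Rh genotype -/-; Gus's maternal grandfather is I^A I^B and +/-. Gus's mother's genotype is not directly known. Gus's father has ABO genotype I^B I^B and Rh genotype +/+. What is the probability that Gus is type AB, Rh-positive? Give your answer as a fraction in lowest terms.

1/4

Gus's mother's ABO genotype from I^B I^B × I^A I^B: 1/2 I^A I^B, 1/2 I^B I^B.
Crossing each possibility with the father I^B I^B and summing P(type AB): 1/2·1/2 + 1/2·0 = 1/4.
Similarly for Rh via the mother's Rh distribution: P(Rh+) = 1.
Independent loci: 1/4 × 1 = 1/4.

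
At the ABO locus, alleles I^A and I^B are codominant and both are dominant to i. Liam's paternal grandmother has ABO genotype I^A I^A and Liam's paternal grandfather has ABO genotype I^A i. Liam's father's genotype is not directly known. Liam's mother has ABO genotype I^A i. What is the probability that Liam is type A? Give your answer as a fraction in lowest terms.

Liam's father's ABO genotype from I^A I^A × I^A i: 1/2 I^A I^A, 1/2 I^A i.
Crossing each possibility with the mother I^A i and summing P(type A): 1/2·1 + 1/2·3/4 = 7/8.

7/8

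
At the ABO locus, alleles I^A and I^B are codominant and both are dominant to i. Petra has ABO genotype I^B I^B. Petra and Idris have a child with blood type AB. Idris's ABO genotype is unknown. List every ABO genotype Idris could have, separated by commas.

I^A I^A, I^A I^B, I^A i

For each candidate genotype of Idris, check whether crossing it with I^B I^B can produce every observed child phenotype.
  I^A I^A → possible child types {AB} ✓
  I^A I^B → possible child types {B, AB} ✓
  I^A i → possible child types {B, AB} ✓
  I^B I^B → possible child types {B} ✗
  I^B i → possible child types {B} ✗
  i i → possible child types {B} ✗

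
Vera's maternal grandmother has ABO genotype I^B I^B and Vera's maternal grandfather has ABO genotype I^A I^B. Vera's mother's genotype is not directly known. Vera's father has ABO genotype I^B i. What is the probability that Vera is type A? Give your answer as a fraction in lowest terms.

Vera's mother's ABO genotype from I^B I^B × I^A I^B: 1/2 I^A I^B, 1/2 I^B I^B.
Crossing each possibility with the father I^B i and summing P(type A): 1/2·1/4 + 1/2·0 = 1/8.

1/8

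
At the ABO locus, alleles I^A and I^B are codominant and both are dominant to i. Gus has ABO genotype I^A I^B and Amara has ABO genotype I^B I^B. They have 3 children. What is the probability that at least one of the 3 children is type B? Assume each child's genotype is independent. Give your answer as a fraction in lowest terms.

ABO cross I^A I^B × I^B I^B → 1/2 B, 1/2 AB.
So P(type B) = 1/2 per child.
P(none) = (1/2)^3 = 1/8; P(at least one) = 1 − 1/8 = 7/8.

7/8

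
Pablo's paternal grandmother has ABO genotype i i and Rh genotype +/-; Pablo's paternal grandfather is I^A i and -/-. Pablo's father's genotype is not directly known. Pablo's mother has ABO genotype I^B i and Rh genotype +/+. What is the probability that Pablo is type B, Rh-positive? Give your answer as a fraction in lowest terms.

3/8

Pablo's father's ABO genotype from i i × I^A i: 1/2 I^A i, 1/2 i i.
Crossing each possibility with the mother I^B i and summing P(type B): 1/2·1/4 + 1/2·1/2 = 3/8.
Similarly for Rh via the father's Rh distribution: P(Rh+) = 1.
Independent loci: 3/8 × 1 = 3/8.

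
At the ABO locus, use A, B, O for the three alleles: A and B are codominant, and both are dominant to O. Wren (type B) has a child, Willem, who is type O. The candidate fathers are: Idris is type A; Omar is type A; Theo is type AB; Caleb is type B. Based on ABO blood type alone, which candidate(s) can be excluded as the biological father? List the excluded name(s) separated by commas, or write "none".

A candidate is excluded only if no genotype consistent with his phenotype could produce a type O child with a type B mother.
Theo (type AB): no genotype consistent with that phenotype can produce a type-O child with a type-B mother.

Theo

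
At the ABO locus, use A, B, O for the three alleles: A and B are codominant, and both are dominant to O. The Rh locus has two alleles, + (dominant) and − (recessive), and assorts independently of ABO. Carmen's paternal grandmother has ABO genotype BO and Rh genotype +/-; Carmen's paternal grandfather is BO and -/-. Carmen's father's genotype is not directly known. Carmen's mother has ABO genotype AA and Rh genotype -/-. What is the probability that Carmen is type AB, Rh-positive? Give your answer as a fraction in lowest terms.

Carmen's father's ABO genotype from BO × BO: 1/4 BB, 1/2 BO, 1/4 OO.
Crossing each possibility with the mother AA and summing P(type AB): 1/4·1 + 1/2·1/2 + 1/4·0 = 1/2.
Similarly for Rh via the father's Rh distribution: P(Rh+) = 1/4.
Independent loci: 1/2 × 1/4 = 1/8.

1/8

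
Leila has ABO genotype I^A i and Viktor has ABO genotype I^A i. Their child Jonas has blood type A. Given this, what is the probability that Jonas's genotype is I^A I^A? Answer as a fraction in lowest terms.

1/3

Cross I^A i × I^A i → 1/4 I^A I^A, 1/2 I^A i, 1/4 i i.
Type-A genotypes among offspring: I^A I^A (1/4), I^A i (1/2); total 3/4.
P(I^A I^A | type A) = (1/4) / (3/4) = 1/3.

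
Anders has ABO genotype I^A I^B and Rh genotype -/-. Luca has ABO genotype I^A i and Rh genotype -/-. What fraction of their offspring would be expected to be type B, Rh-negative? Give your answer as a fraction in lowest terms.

1/4

ABO cross I^A I^B × I^A i → offspring phenotypes: 1/2 A, 1/4 B, 1/4 AB.
Rh cross -/- × -/- → 1 Rh-.
Independent loci: P(type B, Rh-negative) = 1/4 × 1 = 1/4.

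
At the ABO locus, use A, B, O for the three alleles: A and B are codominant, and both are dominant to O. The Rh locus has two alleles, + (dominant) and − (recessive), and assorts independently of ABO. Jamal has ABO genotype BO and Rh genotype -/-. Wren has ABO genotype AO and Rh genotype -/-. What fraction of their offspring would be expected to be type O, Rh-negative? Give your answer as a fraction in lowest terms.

1/4

ABO cross BO × AO → offspring phenotypes: 1/4 O, 1/4 A, 1/4 B, 1/4 AB.
Rh cross -/- × -/- → 1 Rh-.
Independent loci: P(type O, Rh-negative) = 1/4 × 1 = 1/4.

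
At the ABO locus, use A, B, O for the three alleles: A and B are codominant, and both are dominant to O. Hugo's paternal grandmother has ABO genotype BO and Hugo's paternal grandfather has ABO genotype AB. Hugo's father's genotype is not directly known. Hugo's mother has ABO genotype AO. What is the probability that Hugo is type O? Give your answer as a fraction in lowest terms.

Hugo's father's ABO genotype from BO × AB: 1/4 AB, 1/4 AO, 1/4 BB, 1/4 BO.
Crossing each possibility with the mother AO and summing P(type O): 1/4·0 + 1/4·1/4 + 1/4·0 + 1/4·1/4 = 1/8.

1/8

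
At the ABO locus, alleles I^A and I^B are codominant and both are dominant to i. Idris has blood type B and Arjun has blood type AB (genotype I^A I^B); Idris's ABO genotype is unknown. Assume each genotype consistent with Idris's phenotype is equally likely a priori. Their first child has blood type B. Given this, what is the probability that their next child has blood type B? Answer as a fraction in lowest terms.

1/2

Possible genotypes: Idris ∈ {I^B I^B, I^B i}; Arjun ∈ {I^A I^B}.
Weight each parental genotype pair by prior × P(type-B child):
  I^B I^B × I^A I^B: posterior weight 1/2; P(next child type B) = 1/2.
  I^B i × I^A I^B: posterior weight 1/2; P(next child type B) = 1/2.
Weighted sum = 1/2.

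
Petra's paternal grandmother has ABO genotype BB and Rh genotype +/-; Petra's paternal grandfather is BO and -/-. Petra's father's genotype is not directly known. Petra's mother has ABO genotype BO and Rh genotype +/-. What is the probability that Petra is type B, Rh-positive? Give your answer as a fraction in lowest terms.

35/64

Petra's father's ABO genotype from BB × BO: 1/2 BB, 1/2 BO.
Crossing each possibility with the mother BO and summing P(type B): 1/2·1 + 1/2·3/4 = 7/8.
Similarly for Rh via the father's Rh distribution: P(Rh+) = 5/8.
Independent loci: 7/8 × 5/8 = 35/64.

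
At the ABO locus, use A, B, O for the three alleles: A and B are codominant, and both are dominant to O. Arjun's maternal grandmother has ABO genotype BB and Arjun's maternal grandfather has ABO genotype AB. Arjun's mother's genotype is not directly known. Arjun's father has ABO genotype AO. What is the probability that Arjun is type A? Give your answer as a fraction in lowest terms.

Arjun's mother's ABO genotype from BB × AB: 1/2 AB, 1/2 BB.
Crossing each possibility with the father AO and summing P(type A): 1/2·1/2 + 1/2·0 = 1/4.

1/4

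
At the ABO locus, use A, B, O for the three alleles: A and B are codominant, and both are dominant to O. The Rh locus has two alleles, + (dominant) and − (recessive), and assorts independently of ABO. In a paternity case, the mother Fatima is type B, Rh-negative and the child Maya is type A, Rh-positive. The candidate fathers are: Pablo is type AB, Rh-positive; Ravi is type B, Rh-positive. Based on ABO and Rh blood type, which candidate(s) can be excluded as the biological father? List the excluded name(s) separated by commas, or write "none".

A candidate is excluded only if no genotype consistent with his phenotype could produce a type A, Rh-positive child with a type B, Rh-negative mother.
Ravi (type B, Rh+): no genotype consistent with that phenotype can produce a type-A Rh+ child with a type-B mother.

Ravi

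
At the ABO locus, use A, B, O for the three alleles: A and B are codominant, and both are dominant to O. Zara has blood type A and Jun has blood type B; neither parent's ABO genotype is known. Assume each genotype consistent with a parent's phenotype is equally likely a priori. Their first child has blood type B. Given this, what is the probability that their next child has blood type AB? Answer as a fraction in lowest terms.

5/12

Possible genotypes: Zara ∈ {AA, AO}; Jun ∈ {BB, BO}.
Weight each parental genotype pair by prior × P(type-B child):
  AO × BB: posterior weight 2/3; P(next child type AB) = 1/2.
  AO × BO: posterior weight 1/3; P(next child type AB) = 1/4.
Weighted sum = 5/12.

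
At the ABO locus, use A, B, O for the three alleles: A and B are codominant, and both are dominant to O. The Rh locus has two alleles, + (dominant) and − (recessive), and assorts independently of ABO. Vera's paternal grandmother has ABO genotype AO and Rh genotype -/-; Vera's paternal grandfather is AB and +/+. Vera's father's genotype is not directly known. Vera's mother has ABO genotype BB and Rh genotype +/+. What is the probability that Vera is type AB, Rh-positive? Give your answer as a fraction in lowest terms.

Vera's father's ABO genotype from AO × AB: 1/4 AA, 1/4 AB, 1/4 AO, 1/4 BO.
Crossing each possibility with the mother BB and summing P(type AB): 1/4·1 + 1/4·1/2 + 1/4·1/2 + 1/4·0 = 1/2.
Similarly for Rh via the father's Rh distribution: P(Rh+) = 1.
Independent loci: 1/2 × 1 = 1/2.

1/2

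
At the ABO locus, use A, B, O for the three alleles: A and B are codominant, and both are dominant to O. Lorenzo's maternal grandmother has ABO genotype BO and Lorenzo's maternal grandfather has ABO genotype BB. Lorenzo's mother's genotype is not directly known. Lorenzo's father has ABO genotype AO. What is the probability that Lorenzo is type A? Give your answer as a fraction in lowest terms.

Lorenzo's mother's ABO genotype from BO × BB: 1/2 BB, 1/2 BO.
Crossing each possibility with the father AO and summing P(type A): 1/2·0 + 1/2·1/4 = 1/8.

1/8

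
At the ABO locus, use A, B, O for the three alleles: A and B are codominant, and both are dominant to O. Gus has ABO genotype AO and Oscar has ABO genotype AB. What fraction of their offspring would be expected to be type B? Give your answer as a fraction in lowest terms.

1/4

ABO cross AO × AB → offspring phenotypes: 1/2 A, 1/4 B, 1/4 AB.
So P(type B) = 1/4.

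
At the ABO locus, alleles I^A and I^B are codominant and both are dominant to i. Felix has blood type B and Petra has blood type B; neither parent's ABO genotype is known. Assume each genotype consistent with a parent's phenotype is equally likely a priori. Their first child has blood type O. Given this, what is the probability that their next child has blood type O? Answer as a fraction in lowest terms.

Possible genotypes: Felix ∈ {I^B I^B, I^B i}; Petra ∈ {I^B I^B, I^B i}.
Weight each parental genotype pair by prior × P(type-O child):
  I^B i × I^B i: posterior weight 1; P(next child type O) = 1/4.
Weighted sum = 1/4.

1/4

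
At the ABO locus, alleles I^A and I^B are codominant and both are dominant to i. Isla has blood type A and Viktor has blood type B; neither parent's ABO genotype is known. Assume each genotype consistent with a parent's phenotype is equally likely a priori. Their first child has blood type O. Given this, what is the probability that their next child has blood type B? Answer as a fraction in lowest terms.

Possible genotypes: Isla ∈ {I^A I^A, I^A i}; Viktor ∈ {I^B I^B, I^B i}.
Weight each parental genotype pair by prior × P(type-O child):
  I^A i × I^B i: posterior weight 1; P(next child type B) = 1/4.
Weighted sum = 1/4.

1/4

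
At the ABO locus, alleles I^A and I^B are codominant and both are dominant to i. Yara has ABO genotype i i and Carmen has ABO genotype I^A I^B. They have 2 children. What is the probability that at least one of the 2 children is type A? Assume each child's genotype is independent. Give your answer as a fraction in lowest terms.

3/4

ABO cross i i × I^A I^B → 1/2 A, 1/2 B.
So P(type A) = 1/2 per child.
P(none) = (1/2)^2 = 1/4; P(at least one) = 1 − 1/4 = 3/4.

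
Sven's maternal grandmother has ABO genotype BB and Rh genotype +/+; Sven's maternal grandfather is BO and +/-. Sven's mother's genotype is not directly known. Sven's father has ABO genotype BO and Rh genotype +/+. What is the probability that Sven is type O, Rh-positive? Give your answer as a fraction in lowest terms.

1/8

Sven's mother's ABO genotype from BB × BO: 1/2 BB, 1/2 BO.
Crossing each possibility with the father BO and summing P(type O): 1/2·0 + 1/2·1/4 = 1/8.
Similarly for Rh via the mother's Rh distribution: P(Rh+) = 1.
Independent loci: 1/8 × 1 = 1/8.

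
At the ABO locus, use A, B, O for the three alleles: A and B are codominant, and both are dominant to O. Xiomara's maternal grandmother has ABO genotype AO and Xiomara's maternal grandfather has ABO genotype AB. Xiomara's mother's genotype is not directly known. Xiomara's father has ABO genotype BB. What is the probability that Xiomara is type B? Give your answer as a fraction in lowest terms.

1/2

Xiomara's mother's ABO genotype from AO × AB: 1/4 AA, 1/4 AB, 1/4 AO, 1/4 BO.
Crossing each possibility with the father BB and summing P(type B): 1/4·0 + 1/4·1/2 + 1/4·1/2 + 1/4·1 = 1/2.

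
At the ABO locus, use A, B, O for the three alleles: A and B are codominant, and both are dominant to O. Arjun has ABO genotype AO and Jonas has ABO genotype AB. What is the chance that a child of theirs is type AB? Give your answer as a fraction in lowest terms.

ABO cross AO × AB → offspring phenotypes: 1/2 A, 1/4 B, 1/4 AB.
So P(type AB) = 1/4.

1/4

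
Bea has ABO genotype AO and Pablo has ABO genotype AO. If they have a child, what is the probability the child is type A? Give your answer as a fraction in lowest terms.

ABO cross AO × AO → offspring phenotypes: 1/4 O, 3/4 A.
So P(type A) = 3/4.

3/4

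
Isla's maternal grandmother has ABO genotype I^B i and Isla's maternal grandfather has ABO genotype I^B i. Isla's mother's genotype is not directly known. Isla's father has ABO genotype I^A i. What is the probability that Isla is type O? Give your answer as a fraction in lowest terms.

Isla's mother's ABO genotype from I^B i × I^B i: 1/4 I^B I^B, 1/2 I^B i, 1/4 i i.
Crossing each possibility with the father I^A i and summing P(type O): 1/4·0 + 1/2·1/4 + 1/4·1/2 = 1/4.

1/4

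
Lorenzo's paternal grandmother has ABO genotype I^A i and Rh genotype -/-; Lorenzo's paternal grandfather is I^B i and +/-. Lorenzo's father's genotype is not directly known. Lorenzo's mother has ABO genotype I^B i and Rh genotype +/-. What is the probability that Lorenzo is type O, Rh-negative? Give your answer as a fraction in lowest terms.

3/32

Lorenzo's father's ABO genotype from I^A i × I^B i: 1/4 I^A I^B, 1/4 I^A i, 1/4 I^B i, 1/4 i i.
Crossing each possibility with the mother I^B i and summing P(type O): 1/4·0 + 1/4·1/4 + 1/4·1/4 + 1/4·1/2 = 1/4.
Similarly for Rh via the father's Rh distribution: P(Rh-) = 3/8.
Independent loci: 1/4 × 3/8 = 3/32.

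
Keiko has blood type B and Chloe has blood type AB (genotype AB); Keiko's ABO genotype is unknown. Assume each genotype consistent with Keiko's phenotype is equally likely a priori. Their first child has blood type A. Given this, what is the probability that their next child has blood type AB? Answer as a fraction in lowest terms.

1/4

Possible genotypes: Keiko ∈ {BB, BO}; Chloe ∈ {AB}.
Weight each parental genotype pair by prior × P(type-A child):
  BO × AB: posterior weight 1; P(next child type AB) = 1/4.
Weighted sum = 1/4.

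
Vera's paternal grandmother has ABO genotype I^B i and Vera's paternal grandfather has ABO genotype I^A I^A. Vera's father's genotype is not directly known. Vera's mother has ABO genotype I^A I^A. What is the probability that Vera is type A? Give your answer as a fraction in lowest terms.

Vera's father's ABO genotype from I^B i × I^A I^A: 1/2 I^A I^B, 1/2 I^A i.
Crossing each possibility with the mother I^A I^A and summing P(type A): 1/2·1/2 + 1/2·1 = 3/4.

3/4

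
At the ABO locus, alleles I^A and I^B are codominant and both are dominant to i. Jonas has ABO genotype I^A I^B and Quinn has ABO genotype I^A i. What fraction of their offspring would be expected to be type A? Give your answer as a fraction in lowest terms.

ABO cross I^A I^B × I^A i → offspring phenotypes: 1/2 A, 1/4 B, 1/4 AB.
So P(type A) = 1/2.

1/2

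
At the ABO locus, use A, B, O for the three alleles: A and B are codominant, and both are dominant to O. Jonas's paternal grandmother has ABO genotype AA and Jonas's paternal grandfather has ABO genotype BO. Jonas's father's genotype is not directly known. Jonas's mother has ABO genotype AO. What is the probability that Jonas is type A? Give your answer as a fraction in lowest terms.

5/8

Jonas's father's ABO genotype from AA × BO: 1/2 AB, 1/2 AO.
Crossing each possibility with the mother AO and summing P(type A): 1/2·1/2 + 1/2·3/4 = 5/8.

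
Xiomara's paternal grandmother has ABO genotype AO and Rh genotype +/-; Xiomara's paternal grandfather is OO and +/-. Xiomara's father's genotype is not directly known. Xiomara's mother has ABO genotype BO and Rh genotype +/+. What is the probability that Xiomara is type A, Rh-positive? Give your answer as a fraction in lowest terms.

Xiomara's father's ABO genotype from AO × OO: 1/2 AO, 1/2 OO.
Crossing each possibility with the mother BO and summing P(type A): 1/2·1/4 + 1/2·0 = 1/8.
Similarly for Rh via the father's Rh distribution: P(Rh+) = 1.
Independent loci: 1/8 × 1 = 1/8.

1/8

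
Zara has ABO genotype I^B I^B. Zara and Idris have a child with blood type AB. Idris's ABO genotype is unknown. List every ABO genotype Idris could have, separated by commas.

For each candidate genotype of Idris, check whether crossing it with I^B I^B can produce every observed child phenotype.
  I^A I^A → possible child types {AB} ✓
  I^A I^B → possible child types {B, AB} ✓
  I^A i → possible child types {B, AB} ✓
  I^B I^B → possible child types {B} ✗
  I^B i → possible child types {B} ✗
  i i → possible child types {B} ✗

I^A I^A, I^A I^B, I^A i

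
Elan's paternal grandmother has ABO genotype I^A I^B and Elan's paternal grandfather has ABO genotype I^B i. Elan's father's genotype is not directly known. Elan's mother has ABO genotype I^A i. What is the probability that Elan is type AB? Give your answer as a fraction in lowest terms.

1/4

Elan's father's ABO genotype from I^A I^B × I^B i: 1/4 I^A I^B, 1/4 I^A i, 1/4 I^B I^B, 1/4 I^B i.
Crossing each possibility with the mother I^A i and summing P(type AB): 1/4·1/4 + 1/4·0 + 1/4·1/2 + 1/4·1/4 = 1/4.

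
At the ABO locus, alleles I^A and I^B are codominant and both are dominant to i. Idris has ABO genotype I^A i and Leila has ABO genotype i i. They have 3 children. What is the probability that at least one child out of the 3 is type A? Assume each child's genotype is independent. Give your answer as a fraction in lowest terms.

7/8

ABO cross I^A i × i i → 1/2 O, 1/2 A.
So P(type A) = 1/2 per child.
P(none) = (1/2)^3 = 1/8; P(at least one) = 1 − 1/8 = 7/8.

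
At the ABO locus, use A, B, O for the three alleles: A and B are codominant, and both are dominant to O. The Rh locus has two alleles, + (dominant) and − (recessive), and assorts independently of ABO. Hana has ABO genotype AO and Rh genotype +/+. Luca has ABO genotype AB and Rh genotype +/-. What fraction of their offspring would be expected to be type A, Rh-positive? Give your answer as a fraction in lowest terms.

1/2

ABO cross AO × AB → offspring phenotypes: 1/2 A, 1/4 B, 1/4 AB.
Rh cross +/+ × +/- → 1 Rh+.
Independent loci: P(type A, Rh-positive) = 1/2 × 1 = 1/2.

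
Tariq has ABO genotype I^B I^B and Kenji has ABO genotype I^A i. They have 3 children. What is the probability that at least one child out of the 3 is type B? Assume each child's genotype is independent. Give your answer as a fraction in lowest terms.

7/8

ABO cross I^B I^B × I^A i → 1/2 B, 1/2 AB.
So P(type B) = 1/2 per child.
P(none) = (1/2)^3 = 1/8; P(at least one) = 1 − 1/8 = 7/8.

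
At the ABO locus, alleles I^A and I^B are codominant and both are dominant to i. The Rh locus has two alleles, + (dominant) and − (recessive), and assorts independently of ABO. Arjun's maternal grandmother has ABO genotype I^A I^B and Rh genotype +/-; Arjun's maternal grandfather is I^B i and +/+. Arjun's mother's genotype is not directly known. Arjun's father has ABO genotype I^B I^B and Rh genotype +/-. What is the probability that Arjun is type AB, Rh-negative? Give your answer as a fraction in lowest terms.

1/32

Arjun's mother's ABO genotype from I^A I^B × I^B i: 1/4 I^A I^B, 1/4 I^A i, 1/4 I^B I^B, 1/4 I^B i.
Crossing each possibility with the father I^B I^B and summing P(type AB): 1/4·1/2 + 1/4·1/2 + 1/4·0 + 1/4·0 = 1/4.
Similarly for Rh via the mother's Rh distribution: P(Rh-) = 1/8.
Independent loci: 1/4 × 1/8 = 1/32.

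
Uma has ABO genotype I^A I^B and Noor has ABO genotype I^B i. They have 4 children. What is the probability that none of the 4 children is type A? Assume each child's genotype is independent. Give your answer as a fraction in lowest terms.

ABO cross I^A I^B × I^B i → 1/4 A, 1/2 B, 1/4 AB.
So P(type A) = 1/4 per child.
P(not type A) = 3/4 for one child; (3/4)^4 = 81/256.

81/256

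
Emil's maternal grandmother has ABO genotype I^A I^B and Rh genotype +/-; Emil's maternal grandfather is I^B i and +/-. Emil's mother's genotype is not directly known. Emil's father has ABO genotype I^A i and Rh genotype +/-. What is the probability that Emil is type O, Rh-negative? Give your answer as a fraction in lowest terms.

1/32

Emil's mother's ABO genotype from I^A I^B × I^B i: 1/4 I^A I^B, 1/4 I^A i, 1/4 I^B I^B, 1/4 I^B i.
Crossing each possibility with the father I^A i and summing P(type O): 1/4·0 + 1/4·1/4 + 1/4·0 + 1/4·1/4 = 1/8.
Similarly for Rh via the mother's Rh distribution: P(Rh-) = 1/4.
Independent loci: 1/8 × 1/4 = 1/32.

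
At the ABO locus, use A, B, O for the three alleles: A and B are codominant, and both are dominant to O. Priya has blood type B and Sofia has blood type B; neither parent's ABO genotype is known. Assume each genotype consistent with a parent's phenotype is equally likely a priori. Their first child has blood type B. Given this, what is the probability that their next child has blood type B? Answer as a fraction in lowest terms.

19/20

Possible genotypes: Priya ∈ {BB, BO}; Sofia ∈ {BB, BO}.
Weight each parental genotype pair by prior × P(type-B child):
  BB × BB: posterior weight 4/15; P(next child type B) = 1.
  BB × BO: posterior weight 4/15; P(next child type B) = 1.
  BO × BB: posterior weight 4/15; P(next child type B) = 1.
  BO × BO: posterior weight 1/5; P(next child type B) = 3/4.
Weighted sum = 19/20.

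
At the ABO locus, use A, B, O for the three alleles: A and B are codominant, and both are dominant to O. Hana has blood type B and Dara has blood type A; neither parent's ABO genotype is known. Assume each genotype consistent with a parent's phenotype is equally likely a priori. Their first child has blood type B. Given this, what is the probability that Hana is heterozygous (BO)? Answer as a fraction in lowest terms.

Possible genotypes: Hana ∈ {BB, BO}; Dara ∈ {AA, AO}.
Weight each parental genotype pair by prior × P(type-B child):
  BB × AO: posterior weight 2/3.
  BO × AO: posterior weight 1/3.
Sum the posterior weight over pairs where Hana is BO: 1/3.

1/3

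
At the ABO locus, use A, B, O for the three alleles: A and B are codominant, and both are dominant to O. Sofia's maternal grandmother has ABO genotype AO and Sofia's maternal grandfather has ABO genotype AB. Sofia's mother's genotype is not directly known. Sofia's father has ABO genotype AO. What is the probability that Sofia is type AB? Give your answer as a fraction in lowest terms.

1/8

Sofia's mother's ABO genotype from AO × AB: 1/4 AA, 1/4 AB, 1/4 AO, 1/4 BO.
Crossing each possibility with the father AO and summing P(type AB): 1/4·0 + 1/4·1/4 + 1/4·0 + 1/4·1/4 = 1/8.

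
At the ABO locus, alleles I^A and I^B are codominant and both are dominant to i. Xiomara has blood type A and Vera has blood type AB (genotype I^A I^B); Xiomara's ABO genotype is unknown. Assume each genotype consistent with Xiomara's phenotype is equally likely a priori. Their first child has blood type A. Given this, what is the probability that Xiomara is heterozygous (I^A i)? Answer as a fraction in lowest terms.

1/2

Possible genotypes: Xiomara ∈ {I^A I^A, I^A i}; Vera ∈ {I^A I^B}.
Weight each parental genotype pair by prior × P(type-A child):
  I^A I^A × I^A I^B: posterior weight 1/2.
  I^A i × I^A I^B: posterior weight 1/2.
Sum the posterior weight over pairs where Xiomara is I^A i: 1/2.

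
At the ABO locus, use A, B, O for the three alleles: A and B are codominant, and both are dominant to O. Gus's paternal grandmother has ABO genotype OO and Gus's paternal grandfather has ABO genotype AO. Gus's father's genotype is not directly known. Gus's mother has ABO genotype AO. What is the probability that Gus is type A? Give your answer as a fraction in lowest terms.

5/8

Gus's father's ABO genotype from OO × AO: 1/2 AO, 1/2 OO.
Crossing each possibility with the mother AO and summing P(type A): 1/2·3/4 + 1/2·1/2 = 5/8.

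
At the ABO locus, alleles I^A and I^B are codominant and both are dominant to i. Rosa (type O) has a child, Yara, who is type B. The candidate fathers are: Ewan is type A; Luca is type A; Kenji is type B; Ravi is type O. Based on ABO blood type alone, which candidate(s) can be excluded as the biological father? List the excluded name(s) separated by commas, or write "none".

A candidate is excluded only if no genotype consistent with his phenotype could produce a type B child with a type O mother.
Ewan (type A): no genotype consistent with that phenotype can produce a type-B child with a type-O mother.
Luca (type A): no genotype consistent with that phenotype can produce a type-B child with a type-O mother.
Ravi (type O): no genotype consistent with that phenotype can produce a type-B child with a type-O mother.

Ewan, Luca, Ravi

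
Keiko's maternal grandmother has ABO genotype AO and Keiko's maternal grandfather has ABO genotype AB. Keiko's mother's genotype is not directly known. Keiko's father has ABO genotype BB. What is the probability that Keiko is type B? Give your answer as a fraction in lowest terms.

Keiko's mother's ABO genotype from AO × AB: 1/4 AA, 1/4 AB, 1/4 AO, 1/4 BO.
Crossing each possibility with the father BB and summing P(type B): 1/4·0 + 1/4·1/2 + 1/4·1/2 + 1/4·1 = 1/2.

1/2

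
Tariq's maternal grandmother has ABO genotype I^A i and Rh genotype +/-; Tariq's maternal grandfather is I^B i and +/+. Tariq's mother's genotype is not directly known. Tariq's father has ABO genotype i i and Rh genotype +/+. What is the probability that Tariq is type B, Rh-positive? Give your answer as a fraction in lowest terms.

Tariq's mother's ABO genotype from I^A i × I^B i: 1/4 I^A I^B, 1/4 I^A i, 1/4 I^B i, 1/4 i i.
Crossing each possibility with the father i i and summing P(type B): 1/4·1/2 + 1/4·0 + 1/4·1/2 + 1/4·0 = 1/4.
Similarly for Rh via the mother's Rh distribution: P(Rh+) = 1.
Independent loci: 1/4 × 1 = 1/4.

1/4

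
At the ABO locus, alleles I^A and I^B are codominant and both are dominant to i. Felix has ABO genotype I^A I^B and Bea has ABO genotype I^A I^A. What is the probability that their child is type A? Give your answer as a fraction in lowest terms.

ABO cross I^A I^B × I^A I^A → offspring phenotypes: 1/2 A, 1/2 AB.
So P(type A) = 1/2.

1/2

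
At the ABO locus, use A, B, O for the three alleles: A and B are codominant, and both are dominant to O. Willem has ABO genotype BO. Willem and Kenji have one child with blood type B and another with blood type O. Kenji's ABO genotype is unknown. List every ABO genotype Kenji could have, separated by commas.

For each candidate genotype of Kenji, check whether crossing it with BO can produce every observed child phenotype.
  AA → possible child types {A, AB} ✗
  AB → possible child types {A, B, AB} ✗
  AO → possible child types {O, A, B, AB} ✓
  BB → possible child types {B} ✗
  BO → possible child types {O, B} ✓
  OO → possible child types {O, B} ✓

AO, BO, OO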